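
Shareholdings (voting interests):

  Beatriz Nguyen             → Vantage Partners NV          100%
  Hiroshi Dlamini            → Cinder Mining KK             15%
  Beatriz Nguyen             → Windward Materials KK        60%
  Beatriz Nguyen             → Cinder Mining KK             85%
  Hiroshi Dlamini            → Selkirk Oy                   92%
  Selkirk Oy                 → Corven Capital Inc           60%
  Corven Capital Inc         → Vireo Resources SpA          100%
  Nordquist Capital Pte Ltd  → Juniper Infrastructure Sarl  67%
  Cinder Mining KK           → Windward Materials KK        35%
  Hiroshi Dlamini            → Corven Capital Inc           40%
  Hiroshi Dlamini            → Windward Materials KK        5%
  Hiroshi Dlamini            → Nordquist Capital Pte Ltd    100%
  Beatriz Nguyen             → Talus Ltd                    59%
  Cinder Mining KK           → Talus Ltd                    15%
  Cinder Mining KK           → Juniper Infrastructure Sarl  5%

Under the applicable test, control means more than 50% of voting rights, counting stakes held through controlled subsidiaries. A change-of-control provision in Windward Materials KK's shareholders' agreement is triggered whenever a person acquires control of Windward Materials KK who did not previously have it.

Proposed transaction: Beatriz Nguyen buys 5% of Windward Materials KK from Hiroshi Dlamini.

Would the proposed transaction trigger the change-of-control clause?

No

The purchase adds only to Beatriz's holdings (Hiroshi's stake shrinks), so Beatriz is the only person who could newly come to control Windward.
Beatriz holds 85% of Cinder, so Beatriz controls Cinder.
Cinder and Beatriz together hold 35% + 60% = 95% of Windward, so Beatriz controls Windward.
So Beatriz already controls Windward before the transaction.
After the purchase, Beatriz's direct stake in Windward rises to 60% + 5% = 65%, and Hiroshi's stake falls to 0%.
Beatriz controlled Windward already, so this is not a new person acquiring control; every other person's position is unchanged or reduced.
No new person acquires control, so the clause is not triggered.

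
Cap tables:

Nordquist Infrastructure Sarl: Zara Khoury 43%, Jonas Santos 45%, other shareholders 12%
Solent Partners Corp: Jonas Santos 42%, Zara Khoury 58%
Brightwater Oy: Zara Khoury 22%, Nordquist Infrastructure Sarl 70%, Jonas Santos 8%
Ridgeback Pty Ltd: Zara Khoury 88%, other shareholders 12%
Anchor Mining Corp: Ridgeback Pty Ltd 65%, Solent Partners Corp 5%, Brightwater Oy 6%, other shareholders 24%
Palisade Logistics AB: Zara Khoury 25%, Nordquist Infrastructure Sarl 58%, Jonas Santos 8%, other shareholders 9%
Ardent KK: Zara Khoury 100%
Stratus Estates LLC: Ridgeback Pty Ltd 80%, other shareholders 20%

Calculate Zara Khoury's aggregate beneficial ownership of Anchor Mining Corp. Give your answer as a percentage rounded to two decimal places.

63.23%

Zara reaches Anchor along 4 paths.
Via Ridgeback: 88% × 65% = 57.2%.
Via Solent: 58% × 5% = 2.9%.
Via Brightwater: 22% × 6% = 1.32%.
Via Nordquist → Brightwater: 43% × 70% × 6% = 1.806%.
Total: 57.2% + 2.9% + 1.32% + 1.806% = 63.226%.
Rounded: 63.23%.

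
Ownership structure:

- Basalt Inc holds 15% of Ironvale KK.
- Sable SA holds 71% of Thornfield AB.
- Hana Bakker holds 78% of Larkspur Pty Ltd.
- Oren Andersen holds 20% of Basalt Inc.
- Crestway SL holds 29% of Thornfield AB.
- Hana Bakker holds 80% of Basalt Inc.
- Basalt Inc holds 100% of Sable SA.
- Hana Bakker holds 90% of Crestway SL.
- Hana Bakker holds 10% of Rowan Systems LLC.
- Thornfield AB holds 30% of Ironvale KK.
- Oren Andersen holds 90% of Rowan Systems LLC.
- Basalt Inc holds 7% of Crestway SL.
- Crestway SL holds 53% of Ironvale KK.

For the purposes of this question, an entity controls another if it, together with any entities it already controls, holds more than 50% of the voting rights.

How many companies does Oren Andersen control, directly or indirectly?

Oren holds 90% of Rowan, so Oren controls Rowan.
No other company's threshold is met.
Oren controls 1 company.

1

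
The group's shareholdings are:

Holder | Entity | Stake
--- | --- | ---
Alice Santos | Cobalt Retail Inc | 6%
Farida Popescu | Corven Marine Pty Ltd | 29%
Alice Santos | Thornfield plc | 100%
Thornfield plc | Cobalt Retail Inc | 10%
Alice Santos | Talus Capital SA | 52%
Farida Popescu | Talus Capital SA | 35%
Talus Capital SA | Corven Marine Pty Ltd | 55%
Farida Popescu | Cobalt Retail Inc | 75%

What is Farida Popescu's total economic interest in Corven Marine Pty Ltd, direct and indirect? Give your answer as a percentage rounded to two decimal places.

Farida reaches Corven along 2 paths.
Via Talus: 35% × 55% = 19.25%.
Direct stake: 29% = 29%.
Total: 19.25% + 29% = 48.25%.

48.25%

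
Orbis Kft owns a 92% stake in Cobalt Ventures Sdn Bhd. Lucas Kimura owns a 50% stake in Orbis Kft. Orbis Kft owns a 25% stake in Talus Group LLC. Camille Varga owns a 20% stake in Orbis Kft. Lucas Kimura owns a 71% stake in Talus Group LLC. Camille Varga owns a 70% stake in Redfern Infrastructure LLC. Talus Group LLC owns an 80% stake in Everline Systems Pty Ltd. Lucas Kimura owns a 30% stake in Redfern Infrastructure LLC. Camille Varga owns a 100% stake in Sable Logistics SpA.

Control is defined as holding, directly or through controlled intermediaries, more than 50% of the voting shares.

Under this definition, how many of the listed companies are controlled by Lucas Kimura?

2

Lucas holds 71% of Talus, so Lucas controls Talus.
Talus holds 80% of Everline, so Lucas controls Everline.
No other company's threshold is met.
Lucas controls 2 companies.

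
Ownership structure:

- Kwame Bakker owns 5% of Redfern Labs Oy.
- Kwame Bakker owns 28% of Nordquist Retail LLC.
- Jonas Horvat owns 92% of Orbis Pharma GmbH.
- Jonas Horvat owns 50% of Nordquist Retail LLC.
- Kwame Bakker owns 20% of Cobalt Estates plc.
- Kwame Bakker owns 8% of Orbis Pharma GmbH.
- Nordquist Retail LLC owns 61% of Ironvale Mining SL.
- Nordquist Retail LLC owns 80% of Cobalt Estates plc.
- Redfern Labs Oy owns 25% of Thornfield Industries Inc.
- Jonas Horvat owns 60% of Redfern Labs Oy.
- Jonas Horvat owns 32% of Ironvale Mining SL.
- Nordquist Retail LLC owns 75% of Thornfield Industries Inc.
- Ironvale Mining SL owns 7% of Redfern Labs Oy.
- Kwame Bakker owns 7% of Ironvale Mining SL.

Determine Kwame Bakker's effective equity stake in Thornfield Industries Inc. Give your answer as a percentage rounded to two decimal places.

Kwame reaches Thornfield along 4 paths.
Via Nordquist: 28% × 75% = 21%.
Via Redfern: 5% × 25% = 1.25%.
Via Nordquist → Ironvale → Redfern: 28% × 61% × 7% × 25% = 0.2989%.
Via Ironvale → Redfern: 7% × 7% × 25% = 0.1225%.
Total: 21% + 1.25% + 0.2989% + 0.1225% = 22.6714%.
Rounded: 22.67%.

22.67%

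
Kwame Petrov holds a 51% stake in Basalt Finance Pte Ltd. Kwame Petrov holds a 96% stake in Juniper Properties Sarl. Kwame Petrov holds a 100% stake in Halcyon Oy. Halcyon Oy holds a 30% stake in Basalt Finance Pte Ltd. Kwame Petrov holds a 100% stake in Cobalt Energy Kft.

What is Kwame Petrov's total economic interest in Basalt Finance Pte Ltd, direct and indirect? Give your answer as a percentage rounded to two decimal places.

81.00%

Kwame reaches Basalt along 2 paths.
Via Halcyon: 100% × 30% = 30%.
Direct stake: 51% = 51%.
Total: 30% + 51% = 81%.
Rounded: 81.00%.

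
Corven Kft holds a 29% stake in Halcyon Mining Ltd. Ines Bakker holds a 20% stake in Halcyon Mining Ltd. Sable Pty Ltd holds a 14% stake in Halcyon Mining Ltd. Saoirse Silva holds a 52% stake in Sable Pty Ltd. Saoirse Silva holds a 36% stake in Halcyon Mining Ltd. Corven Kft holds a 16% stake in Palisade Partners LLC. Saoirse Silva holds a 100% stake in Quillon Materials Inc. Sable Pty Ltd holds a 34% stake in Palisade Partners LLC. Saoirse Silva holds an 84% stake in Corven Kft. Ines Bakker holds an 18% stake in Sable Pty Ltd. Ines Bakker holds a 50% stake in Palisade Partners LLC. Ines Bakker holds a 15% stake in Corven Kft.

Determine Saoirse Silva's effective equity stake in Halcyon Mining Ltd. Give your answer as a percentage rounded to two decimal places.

67.64%

Saoirse reaches Halcyon along 3 paths.
Via Corven: 84% × 29% = 24.36%.
Direct stake: 36% = 36%.
Via Sable: 52% × 14% = 7.28%.
Total: 24.36% + 36% + 7.28% = 67.64%.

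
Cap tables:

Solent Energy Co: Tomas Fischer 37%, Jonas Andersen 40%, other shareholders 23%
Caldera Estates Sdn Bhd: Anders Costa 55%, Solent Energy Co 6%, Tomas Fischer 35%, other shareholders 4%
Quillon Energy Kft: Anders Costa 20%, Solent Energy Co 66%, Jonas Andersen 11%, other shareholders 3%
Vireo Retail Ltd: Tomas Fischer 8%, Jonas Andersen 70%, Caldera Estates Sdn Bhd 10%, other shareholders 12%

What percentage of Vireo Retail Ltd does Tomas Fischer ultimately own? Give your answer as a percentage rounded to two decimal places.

11.72%

Tomas reaches Vireo along 3 paths.
Direct stake: 8% = 8%.
Via Solent → Caldera: 37% × 6% × 10% = 0.222%.
Via Caldera: 35% × 10% = 3.5%.
Total: 8% + 0.222% + 3.5% = 11.722%.
Rounded: 11.72%.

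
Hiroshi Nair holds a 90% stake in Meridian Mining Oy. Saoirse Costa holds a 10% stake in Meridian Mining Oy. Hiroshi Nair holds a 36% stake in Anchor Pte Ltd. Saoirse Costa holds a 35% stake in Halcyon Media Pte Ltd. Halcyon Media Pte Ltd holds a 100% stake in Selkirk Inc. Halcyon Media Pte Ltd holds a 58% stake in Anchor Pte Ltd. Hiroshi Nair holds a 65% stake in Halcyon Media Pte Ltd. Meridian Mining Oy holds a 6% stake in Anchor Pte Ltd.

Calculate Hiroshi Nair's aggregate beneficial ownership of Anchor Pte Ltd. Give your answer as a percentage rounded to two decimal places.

Hiroshi reaches Anchor along 3 paths.
Via Meridian: 90% × 6% = 5.4%.
Via Halcyon: 65% × 58% = 37.7%.
Direct stake: 36% = 36%.
Total: 5.4% + 37.7% + 36% = 79.1%.
Rounded: 79.10%.

79.10%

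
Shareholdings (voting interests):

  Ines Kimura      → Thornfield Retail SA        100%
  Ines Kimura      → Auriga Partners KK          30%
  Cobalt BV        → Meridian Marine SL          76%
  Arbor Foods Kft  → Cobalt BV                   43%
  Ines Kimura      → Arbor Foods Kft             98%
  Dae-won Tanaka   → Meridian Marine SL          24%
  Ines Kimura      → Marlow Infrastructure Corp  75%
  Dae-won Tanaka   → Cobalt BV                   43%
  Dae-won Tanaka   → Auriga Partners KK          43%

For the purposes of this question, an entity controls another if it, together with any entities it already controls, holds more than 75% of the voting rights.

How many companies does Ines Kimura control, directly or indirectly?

2

Ines holds 98% of Arbor, so Ines controls Arbor.
Ines holds 100% of Thornfield, so Ines controls Thornfield.
No other company's threshold is met.
Ines controls 2 companies.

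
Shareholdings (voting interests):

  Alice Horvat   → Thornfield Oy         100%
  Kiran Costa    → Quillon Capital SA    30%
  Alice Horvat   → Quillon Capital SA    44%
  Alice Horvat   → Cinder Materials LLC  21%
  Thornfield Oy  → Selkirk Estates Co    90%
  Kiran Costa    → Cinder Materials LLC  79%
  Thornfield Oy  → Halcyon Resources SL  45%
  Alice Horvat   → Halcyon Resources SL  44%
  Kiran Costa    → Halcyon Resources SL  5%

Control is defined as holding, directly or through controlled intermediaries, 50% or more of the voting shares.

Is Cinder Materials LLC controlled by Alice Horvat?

Alice holds 100% of Thornfield, so Alice controls Thornfield.
Alice and Thornfield together hold 44% + 45% = 89% of Halcyon, so Alice controls Halcyon.
Thornfield holds 90% of Selkirk, so Alice controls Selkirk.
In Cinder, Alice's side holds only 21%, not ≥ 50%.
So Alice does not control Cinder.

No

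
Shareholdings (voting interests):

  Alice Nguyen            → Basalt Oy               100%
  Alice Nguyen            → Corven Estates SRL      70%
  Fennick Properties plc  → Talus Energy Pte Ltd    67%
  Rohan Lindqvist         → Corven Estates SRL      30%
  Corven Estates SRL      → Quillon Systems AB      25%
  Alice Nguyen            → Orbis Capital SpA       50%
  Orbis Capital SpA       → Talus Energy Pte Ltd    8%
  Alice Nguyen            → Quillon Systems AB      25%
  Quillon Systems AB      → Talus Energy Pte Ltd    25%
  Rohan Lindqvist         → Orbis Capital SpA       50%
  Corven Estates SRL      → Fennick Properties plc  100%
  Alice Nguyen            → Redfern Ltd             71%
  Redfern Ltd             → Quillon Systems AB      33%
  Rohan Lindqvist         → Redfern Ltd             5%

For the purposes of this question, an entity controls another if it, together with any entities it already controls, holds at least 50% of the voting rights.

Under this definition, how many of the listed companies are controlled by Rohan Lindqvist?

1

Rohan holds 50% of Orbis, so Rohan controls Orbis.
No other company's threshold is met.
Rohan controls 1 company.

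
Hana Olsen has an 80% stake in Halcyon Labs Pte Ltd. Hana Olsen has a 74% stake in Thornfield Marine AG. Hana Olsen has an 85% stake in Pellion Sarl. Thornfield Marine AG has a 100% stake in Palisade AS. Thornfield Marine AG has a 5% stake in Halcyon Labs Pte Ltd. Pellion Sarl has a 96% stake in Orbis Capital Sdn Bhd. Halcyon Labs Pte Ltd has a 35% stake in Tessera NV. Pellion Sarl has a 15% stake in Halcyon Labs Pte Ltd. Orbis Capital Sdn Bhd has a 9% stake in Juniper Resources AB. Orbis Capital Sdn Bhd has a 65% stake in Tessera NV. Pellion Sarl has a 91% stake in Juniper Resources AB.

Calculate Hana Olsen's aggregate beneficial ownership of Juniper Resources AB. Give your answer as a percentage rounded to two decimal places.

84.69%

Hana reaches Juniper along 2 paths.
Via Pellion → Orbis: 85% × 96% × 9% = 7.344%.
Via Pellion: 85% × 91% = 77.35%.
Total: 7.344% + 77.35% = 84.694%.
Rounded: 84.69%.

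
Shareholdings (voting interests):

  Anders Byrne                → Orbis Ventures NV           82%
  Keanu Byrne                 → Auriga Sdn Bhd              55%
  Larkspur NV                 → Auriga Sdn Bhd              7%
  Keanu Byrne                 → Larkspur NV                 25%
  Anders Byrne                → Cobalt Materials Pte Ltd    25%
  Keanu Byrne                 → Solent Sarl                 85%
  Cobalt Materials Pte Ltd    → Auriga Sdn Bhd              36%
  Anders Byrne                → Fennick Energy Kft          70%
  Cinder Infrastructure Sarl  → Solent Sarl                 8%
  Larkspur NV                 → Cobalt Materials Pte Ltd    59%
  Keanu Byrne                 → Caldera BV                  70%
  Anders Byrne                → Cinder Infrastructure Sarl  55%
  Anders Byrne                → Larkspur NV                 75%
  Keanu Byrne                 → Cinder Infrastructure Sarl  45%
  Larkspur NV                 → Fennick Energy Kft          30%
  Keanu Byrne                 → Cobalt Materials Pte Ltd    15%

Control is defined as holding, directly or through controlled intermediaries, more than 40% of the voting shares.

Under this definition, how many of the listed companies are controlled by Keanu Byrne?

Keanu holds 45% of Cinder, so Keanu controls Cinder.
Keanu and Cinder together hold 85% + 8% = 93% of Solent, so Keanu controls Solent.
Keanu holds 55% of Auriga, so Keanu controls Auriga.
Keanu holds 70% of Caldera, so Keanu controls Caldera.
No other company's threshold is met.
Keanu controls 4 companies.

4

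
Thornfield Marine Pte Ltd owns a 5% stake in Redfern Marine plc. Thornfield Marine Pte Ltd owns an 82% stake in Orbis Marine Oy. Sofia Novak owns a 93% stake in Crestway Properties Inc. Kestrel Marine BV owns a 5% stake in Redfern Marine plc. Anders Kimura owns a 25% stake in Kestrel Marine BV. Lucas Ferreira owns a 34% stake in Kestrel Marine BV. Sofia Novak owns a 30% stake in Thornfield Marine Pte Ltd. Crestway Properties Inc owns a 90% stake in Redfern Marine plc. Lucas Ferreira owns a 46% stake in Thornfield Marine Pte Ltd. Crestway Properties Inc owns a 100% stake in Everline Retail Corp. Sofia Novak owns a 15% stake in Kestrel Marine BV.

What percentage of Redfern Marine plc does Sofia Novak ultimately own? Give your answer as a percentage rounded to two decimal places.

85.95%

Sofia reaches Redfern along 3 paths.
Via Crestway: 93% × 90% = 83.7%.
Via Kestrel: 15% × 5% = 0.75%.
Via Thornfield: 30% × 5% = 1.5%.
Total: 83.7% + 0.75% + 1.5% = 85.95%.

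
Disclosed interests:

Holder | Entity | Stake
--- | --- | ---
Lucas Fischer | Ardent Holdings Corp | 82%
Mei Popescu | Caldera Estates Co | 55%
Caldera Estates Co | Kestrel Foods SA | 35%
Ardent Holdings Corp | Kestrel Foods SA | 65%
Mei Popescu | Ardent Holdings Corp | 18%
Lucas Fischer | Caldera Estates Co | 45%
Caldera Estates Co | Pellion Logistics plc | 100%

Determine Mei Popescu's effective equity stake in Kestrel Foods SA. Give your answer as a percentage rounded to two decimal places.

Mei reaches Kestrel along 2 paths.
Via Ardent: 18% × 65% = 11.7%.
Via Caldera: 55% × 35% = 19.25%.
Total: 11.7% + 19.25% = 30.95%.

30.95%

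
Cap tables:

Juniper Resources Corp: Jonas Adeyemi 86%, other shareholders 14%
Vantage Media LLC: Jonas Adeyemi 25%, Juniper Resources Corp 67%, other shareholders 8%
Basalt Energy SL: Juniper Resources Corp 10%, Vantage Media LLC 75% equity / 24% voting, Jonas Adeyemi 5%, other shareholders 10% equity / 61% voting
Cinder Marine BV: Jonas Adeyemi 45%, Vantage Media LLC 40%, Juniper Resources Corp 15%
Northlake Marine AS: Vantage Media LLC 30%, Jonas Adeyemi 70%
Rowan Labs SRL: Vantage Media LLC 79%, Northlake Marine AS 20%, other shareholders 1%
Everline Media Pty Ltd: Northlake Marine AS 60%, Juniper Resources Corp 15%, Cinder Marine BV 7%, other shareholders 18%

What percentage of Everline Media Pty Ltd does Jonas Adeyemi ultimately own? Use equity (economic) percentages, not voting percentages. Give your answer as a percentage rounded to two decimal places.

76.14%

Jonas reaches Everline along 8 paths.
Via Vantage → Northlake: 25% × 30% × 60% = 4.5%.
Via Juniper → Vantage → Northlake: 86% × 67% × 30% × 60% = 10.3716%.
Via Northlake: 70% × 60% = 42%.
Via Juniper: 86% × 15% = 12.9%.
Via Cinder: 45% × 7% = 3.15%.
Via Vantage → Cinder: 25% × 40% × 7% = 0.7%.
Via Juniper → Vantage → Cinder: 86% × 67% × 40% × 7% = 1.61336%.
Via Juniper → Cinder: 86% × 15% × 7% = 0.903%.
Total: 4.5% + 10.3716% + 42% + 12.9% + 3.15% + 0.7% + 1.61336% + 0.903% = 76.13796%.
Rounded: 76.14%.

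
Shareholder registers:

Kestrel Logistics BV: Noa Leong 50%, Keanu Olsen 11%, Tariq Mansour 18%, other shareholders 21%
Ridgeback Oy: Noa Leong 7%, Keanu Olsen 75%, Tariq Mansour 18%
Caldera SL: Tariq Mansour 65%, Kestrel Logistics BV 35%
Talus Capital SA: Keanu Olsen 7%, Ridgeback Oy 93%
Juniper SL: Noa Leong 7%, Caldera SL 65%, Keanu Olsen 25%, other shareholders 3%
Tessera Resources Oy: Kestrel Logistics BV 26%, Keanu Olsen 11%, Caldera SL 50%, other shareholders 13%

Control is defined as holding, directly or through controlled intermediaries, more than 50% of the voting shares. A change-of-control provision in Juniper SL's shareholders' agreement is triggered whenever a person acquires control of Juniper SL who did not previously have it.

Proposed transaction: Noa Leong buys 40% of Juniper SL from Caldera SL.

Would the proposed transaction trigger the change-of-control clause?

The purchase adds only to Noa's holdings (Caldera's stake shrinks), so Noa is the only person who could newly come to control Juniper.
Noa's largest direct stake is 50% in Kestrel, which does not meet the threshold, so Noa controls no company.
In Juniper, Noa's side holds only 7%, not > 50%.
So before the transaction, Noa does not control Juniper.
After the purchase, Noa's direct stake in Juniper rises to 7% + 40% = 47%, and Caldera's stake falls to 25%.
After the transaction, Noa's side holds 47% of Juniper, not > 50%, so Noa still does not control Juniper.
No new person acquires control, so the clause is not triggered.

No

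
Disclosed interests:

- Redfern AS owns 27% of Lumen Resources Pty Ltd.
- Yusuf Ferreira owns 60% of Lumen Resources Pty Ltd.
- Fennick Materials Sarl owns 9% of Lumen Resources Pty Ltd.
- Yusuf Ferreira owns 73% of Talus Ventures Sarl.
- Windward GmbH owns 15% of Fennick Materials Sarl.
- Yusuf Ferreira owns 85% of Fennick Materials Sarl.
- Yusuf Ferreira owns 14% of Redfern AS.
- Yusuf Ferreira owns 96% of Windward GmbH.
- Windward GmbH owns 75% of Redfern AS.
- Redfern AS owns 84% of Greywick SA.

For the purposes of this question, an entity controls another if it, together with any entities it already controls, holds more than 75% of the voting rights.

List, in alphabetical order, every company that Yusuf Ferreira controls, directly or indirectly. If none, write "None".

Fennick Materials Sarl, Greywick SA, Lumen Resources Pty Ltd, Redfern AS, Windward GmbH

Yusuf holds 96% of Windward, so Yusuf controls Windward.
Yusuf and Windward together hold 14% + 75% = 89% of Redfern, so Yusuf controls Redfern.
Windward and Yusuf together hold 15% + 85% = 100% of Fennick, so Yusuf controls Fennick.
Redfern holds 84% of Greywick, so Yusuf controls Greywick.
Yusuf and Redfern and Fennick together hold 60% + 27% + 9% = 96% of Lumen, so Yusuf controls Lumen.
No other company's threshold is met.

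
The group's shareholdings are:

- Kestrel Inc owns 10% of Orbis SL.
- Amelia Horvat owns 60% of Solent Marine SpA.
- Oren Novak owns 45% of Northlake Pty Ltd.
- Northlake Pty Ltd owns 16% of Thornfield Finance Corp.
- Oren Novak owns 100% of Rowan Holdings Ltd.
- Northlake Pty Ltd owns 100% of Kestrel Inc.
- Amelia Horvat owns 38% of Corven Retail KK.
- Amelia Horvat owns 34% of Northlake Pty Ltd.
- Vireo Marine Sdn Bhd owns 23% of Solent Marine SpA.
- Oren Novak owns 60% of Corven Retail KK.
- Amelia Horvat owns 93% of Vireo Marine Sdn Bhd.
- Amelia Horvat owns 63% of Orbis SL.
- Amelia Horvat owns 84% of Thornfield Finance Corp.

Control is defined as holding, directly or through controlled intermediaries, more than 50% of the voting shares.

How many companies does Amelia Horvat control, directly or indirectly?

Amelia holds 93% of Vireo, so Amelia controls Vireo.
Vireo and Amelia together hold 23% + 60% = 83% of Solent, so Amelia controls Solent.
Amelia holds 84% of Thornfield, so Amelia controls Thornfield.
Amelia holds 63% of Orbis, so Amelia controls Orbis.
No other company's threshold is met.
Amelia controls 4 companies.

4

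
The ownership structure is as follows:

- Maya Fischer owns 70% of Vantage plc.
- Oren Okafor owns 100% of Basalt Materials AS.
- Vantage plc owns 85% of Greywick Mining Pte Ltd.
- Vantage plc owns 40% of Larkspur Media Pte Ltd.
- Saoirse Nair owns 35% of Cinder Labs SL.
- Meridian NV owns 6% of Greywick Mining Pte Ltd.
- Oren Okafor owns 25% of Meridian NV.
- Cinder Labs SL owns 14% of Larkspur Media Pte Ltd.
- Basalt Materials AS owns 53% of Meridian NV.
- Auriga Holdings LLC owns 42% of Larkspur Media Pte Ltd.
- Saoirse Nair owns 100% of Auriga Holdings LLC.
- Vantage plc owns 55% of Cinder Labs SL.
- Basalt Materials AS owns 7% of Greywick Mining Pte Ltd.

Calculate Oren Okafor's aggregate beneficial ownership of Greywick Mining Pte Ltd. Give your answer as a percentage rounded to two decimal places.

11.68%

Oren reaches Greywick along 3 paths.
Via Basalt: 100% × 7% = 7%.
Via Basalt → Meridian: 100% × 53% × 6% = 3.18%.
Via Meridian: 25% × 6% = 1.5%.
Total: 7% + 3.18% + 1.5% = 11.68%.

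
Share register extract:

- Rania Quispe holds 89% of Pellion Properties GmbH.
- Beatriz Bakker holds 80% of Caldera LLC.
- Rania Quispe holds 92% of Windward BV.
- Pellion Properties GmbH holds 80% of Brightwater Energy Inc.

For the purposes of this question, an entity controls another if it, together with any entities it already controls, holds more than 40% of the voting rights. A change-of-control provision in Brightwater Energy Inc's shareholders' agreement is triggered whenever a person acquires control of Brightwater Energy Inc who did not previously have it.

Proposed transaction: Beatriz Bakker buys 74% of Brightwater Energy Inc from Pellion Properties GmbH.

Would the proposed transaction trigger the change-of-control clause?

The purchase adds only to Beatriz's holdings (Pellion's stake shrinks), so Beatriz is the only person who could newly come to control Brightwater.
Beatriz holds 80% of Caldera, so Beatriz controls Caldera.
Neither Beatriz nor any entity Beatriz controls holds any voting interest in Brightwater.
So before the transaction, Beatriz does not control Brightwater.
After the purchase, Beatriz holds 74% of Brightwater directly, and Pellion's stake falls to 6%.
Beatriz holds 74% of Brightwater, so Beatriz controls Brightwater.
Beatriz did not control Brightwater before and does after, so the clause is triggered.

Yes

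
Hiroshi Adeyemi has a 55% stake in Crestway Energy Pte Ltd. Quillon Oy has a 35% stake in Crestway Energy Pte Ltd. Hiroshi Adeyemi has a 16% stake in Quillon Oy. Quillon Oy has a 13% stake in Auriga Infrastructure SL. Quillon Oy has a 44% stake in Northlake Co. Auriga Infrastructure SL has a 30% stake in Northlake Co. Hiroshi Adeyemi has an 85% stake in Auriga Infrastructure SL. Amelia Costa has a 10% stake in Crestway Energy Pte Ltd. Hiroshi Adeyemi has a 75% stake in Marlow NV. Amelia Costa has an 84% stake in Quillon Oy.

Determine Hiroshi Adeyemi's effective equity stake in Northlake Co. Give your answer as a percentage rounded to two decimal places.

33.16%

Hiroshi reaches Northlake along 3 paths.
Via Quillon: 16% × 44% = 7.04%.
Via Auriga: 85% × 30% = 25.5%.
Via Quillon → Auriga: 16% × 13% × 30% = 0.624%.
Total: 7.04% + 25.5% + 0.624% = 33.164%.
Rounded: 33.16%.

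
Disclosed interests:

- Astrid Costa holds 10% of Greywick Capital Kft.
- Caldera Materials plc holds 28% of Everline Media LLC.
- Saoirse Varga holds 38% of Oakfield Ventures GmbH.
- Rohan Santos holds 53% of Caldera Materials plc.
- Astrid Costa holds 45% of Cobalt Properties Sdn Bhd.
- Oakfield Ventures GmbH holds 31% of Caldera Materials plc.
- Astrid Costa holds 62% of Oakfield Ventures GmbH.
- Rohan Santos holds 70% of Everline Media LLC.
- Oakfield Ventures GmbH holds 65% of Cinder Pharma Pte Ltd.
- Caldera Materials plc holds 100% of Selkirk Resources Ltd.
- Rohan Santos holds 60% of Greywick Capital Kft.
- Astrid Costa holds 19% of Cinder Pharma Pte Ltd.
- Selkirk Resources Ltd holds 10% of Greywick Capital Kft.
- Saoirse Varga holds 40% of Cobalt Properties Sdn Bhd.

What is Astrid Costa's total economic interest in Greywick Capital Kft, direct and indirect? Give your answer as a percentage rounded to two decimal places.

11.92%

Astrid reaches Greywick along 2 paths.
Direct stake: 10% = 10%.
Via Oakfield → Caldera → Selkirk: 62% × 31% × 100% × 10% = 1.922%.
Total: 10% + 1.922% = 11.922%.
Rounded: 11.92%.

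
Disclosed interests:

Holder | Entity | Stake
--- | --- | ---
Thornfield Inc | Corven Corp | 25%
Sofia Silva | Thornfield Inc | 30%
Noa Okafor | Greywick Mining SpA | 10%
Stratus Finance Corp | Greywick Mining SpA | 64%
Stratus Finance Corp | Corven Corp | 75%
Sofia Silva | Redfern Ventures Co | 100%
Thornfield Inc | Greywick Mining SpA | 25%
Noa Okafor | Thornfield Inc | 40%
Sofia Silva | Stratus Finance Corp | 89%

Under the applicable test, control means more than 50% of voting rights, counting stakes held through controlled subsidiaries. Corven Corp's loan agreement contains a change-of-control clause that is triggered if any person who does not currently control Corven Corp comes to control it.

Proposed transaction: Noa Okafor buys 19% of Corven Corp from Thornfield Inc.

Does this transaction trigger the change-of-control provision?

The purchase adds only to Noa's holdings (Thornfield's stake shrinks), so Noa is the only person who could newly come to control Corven.
Noa's largest direct stake is 40% in Thornfield, which does not meet the threshold, so Noa controls no company.
Neither Noa nor any entity Noa controls holds any voting interest in Corven.
So before the transaction, Noa does not control Corven.
After the purchase, Noa holds 19% of Corven directly, and Thornfield's stake falls to 6%.
After the transaction, Noa's side holds 19% of Corven, not > 50%, so Noa still does not control Corven.
No new person acquires control, so the clause is not triggered.

No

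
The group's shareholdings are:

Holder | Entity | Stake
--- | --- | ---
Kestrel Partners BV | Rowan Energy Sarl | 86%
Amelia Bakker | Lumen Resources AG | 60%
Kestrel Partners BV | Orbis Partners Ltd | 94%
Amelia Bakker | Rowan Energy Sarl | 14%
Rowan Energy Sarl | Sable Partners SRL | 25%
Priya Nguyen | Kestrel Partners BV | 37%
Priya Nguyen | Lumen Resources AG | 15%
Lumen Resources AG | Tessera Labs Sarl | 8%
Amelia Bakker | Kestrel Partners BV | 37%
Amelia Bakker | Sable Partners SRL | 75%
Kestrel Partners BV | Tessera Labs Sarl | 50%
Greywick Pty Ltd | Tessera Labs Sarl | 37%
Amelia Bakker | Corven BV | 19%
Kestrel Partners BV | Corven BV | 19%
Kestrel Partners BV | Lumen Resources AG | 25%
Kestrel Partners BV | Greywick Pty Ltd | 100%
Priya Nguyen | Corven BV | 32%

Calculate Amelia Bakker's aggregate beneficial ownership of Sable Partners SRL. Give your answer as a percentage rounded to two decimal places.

Amelia reaches Sable along 3 paths.
Direct stake: 75% = 75%.
Via Rowan: 14% × 25% = 3.5%.
Via Kestrel → Rowan: 37% × 86% × 25% = 7.955%.
Total: 75% + 3.5% + 7.955% = 86.455%.
Rounded: 86.46%.

86.46%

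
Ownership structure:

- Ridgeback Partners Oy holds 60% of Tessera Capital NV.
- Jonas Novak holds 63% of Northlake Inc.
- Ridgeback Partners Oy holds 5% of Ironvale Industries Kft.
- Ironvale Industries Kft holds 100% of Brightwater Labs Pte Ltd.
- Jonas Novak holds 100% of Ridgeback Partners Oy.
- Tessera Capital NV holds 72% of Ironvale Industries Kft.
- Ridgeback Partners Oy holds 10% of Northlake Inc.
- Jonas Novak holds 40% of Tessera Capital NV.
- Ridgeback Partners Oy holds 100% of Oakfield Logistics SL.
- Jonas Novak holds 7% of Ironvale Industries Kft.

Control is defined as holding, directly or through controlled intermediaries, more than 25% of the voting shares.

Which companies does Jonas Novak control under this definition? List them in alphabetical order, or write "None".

Jonas holds 100% of Ridgeback, so Jonas controls Ridgeback.
Ridgeback and Jonas together hold 60% + 40% = 100% of Tessera, so Jonas controls Tessera.
Jonas and Ridgeback together hold 63% + 10% = 73% of Northlake, so Jonas controls Northlake.
Jonas and Tessera and Ridgeback together hold 7% + 72% + 5% = 84% of Ironvale, so Jonas controls Ironvale.
Ironvale holds 100% of Brightwater, so Jonas controls Brightwater.
Ridgeback holds 100% of Oakfield, so Jonas controls Oakfield.

Brightwater Labs Pte Ltd, Ironvale Industries Kft, Northlake Inc, Oakfield Logistics SL, Ridgeback Partners Oy, Tessera Capital NV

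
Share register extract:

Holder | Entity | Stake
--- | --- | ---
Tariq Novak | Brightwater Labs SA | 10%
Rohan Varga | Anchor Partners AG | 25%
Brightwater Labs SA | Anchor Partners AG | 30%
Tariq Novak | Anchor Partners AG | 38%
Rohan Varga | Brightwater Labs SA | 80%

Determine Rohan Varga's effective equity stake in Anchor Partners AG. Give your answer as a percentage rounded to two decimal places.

Rohan reaches Anchor along 2 paths.
Via Brightwater: 80% × 30% = 24%.
Direct stake: 25% = 25%.
Total: 24% + 25% = 49%.
Rounded: 49.00%.

49.00%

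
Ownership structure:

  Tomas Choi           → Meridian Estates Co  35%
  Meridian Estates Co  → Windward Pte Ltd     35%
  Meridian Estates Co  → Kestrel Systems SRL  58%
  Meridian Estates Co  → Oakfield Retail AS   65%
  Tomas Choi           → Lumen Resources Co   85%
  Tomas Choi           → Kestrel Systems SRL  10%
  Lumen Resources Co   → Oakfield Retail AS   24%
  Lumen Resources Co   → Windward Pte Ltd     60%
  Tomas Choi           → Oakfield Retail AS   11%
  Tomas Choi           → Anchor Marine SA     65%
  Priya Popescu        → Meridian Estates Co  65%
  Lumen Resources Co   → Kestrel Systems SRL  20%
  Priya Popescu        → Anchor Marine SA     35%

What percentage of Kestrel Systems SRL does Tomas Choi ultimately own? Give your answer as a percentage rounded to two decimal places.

47.30%

Tomas reaches Kestrel along 3 paths.
Direct stake: 10% = 10%.
Via Meridian: 35% × 58% = 20.3%.
Via Lumen: 85% × 20% = 17%.
Total: 10% + 20.3% + 17% = 47.3%.
Rounded: 47.30%.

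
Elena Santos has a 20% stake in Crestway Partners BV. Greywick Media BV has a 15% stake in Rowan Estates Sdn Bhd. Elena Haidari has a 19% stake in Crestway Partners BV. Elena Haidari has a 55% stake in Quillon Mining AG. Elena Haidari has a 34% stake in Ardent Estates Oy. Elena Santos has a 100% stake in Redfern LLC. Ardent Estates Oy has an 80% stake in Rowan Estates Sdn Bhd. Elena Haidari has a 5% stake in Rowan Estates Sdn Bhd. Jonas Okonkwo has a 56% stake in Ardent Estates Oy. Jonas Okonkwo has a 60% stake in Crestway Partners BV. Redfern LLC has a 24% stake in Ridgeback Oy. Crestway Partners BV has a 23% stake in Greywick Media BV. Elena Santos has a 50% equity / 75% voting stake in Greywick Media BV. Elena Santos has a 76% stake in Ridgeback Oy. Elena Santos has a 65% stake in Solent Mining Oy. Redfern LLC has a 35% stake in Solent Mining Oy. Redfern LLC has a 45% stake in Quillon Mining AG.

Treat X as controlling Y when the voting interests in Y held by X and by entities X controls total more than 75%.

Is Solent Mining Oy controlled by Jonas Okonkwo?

No

Jonas's largest direct stake is 60% in Crestway, which does not meet the threshold, so Jonas controls no company.
Neither Jonas nor any entity Jonas controls holds any voting interest in Solent.
So Jonas does not control Solent.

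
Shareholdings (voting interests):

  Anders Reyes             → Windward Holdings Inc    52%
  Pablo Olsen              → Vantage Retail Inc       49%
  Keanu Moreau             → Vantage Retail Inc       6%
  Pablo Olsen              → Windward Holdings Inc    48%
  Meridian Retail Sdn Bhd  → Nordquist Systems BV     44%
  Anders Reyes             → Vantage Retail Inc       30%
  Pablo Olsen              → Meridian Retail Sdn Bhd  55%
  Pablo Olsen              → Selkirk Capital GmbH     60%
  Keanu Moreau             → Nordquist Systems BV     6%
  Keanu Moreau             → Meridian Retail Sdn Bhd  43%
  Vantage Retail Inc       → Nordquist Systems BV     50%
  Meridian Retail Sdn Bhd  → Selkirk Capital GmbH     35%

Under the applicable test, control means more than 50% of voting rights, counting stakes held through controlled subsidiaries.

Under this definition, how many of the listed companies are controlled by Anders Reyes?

1

Anders holds 52% of Windward, so Anders controls Windward.
No other company's threshold is met.
Anders controls 1 company.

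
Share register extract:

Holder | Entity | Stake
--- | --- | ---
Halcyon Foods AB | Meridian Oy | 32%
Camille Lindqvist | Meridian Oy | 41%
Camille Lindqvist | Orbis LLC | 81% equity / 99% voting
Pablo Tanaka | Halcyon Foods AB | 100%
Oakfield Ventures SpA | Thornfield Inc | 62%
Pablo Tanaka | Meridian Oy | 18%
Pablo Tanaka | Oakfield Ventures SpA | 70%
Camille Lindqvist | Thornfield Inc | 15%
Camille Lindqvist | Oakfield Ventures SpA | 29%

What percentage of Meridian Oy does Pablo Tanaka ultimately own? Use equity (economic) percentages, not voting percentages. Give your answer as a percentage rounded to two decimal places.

50.00%

Pablo reaches Meridian along 2 paths.
Via Halcyon: 100% × 32% = 32%.
Direct stake: 18% = 18%.
Total: 32% + 18% = 50%.
Rounded: 50.00%.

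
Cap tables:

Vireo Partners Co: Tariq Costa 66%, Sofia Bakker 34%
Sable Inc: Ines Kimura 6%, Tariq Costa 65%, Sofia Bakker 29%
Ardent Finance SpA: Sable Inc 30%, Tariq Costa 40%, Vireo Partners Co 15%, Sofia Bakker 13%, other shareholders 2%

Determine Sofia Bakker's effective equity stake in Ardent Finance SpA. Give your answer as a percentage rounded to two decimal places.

26.80%

Sofia reaches Ardent along 3 paths.
Via Sable: 29% × 30% = 8.7%.
Via Vireo: 34% × 15% = 5.1%.
Direct stake: 13% = 13%.
Total: 8.7% + 5.1% + 13% = 26.8%.
Rounded: 26.80%.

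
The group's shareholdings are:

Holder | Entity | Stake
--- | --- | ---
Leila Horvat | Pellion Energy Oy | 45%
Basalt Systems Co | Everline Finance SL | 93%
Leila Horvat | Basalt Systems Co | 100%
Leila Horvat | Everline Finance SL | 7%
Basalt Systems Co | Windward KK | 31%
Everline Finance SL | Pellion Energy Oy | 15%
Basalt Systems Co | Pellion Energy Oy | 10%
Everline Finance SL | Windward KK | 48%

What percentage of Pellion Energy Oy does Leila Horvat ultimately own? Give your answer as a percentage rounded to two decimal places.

Leila reaches Pellion along 4 paths.
Via Basalt: 100% × 10% = 10%.
Direct stake: 45% = 45%.
Via Basalt → Everline: 100% × 93% × 15% = 13.95%.
Via Everline: 7% × 15% = 1.05%.
Total: 10% + 45% + 13.95% + 1.05% = 70%.
Rounded: 70.00%.

70.00%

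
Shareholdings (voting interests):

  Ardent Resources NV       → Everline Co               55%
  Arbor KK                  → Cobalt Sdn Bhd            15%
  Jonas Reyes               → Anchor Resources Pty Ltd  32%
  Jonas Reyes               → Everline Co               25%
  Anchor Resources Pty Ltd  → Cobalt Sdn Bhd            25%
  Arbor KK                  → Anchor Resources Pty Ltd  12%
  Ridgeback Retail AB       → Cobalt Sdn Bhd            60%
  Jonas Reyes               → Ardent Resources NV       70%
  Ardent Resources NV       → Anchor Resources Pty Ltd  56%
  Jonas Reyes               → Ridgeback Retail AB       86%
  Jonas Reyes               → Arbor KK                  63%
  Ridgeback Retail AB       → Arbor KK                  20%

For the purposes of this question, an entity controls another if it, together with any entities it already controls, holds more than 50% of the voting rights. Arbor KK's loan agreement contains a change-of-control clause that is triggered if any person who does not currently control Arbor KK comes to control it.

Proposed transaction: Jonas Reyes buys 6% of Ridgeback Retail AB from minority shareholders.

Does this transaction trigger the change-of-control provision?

No

The purchase changes only Jonas's holdings, so Jonas is the only person who could newly come to control Arbor.
Jonas holds 86% of Ridgeback, so Jonas controls Ridgeback.
Ridgeback and Jonas together hold 20% + 63% = 83% of Arbor, so Jonas controls Arbor.
So Jonas already controls Arbor before the transaction.
After the purchase, Jonas's direct stake in Ridgeback rises to 86% + 6% = 92%.
Jonas controlled Arbor already, so this is not a new person acquiring control; every other person's position is unchanged or reduced.
No new person acquires control, so the clause is not triggered.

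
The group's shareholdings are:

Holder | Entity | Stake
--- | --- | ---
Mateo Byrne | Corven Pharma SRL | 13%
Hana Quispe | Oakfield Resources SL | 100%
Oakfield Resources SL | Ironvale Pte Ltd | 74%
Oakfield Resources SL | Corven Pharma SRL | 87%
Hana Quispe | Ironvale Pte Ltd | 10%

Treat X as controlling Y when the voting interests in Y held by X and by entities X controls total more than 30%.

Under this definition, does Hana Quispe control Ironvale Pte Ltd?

Hana holds 100% of Oakfield, so Hana controls Oakfield.
Hana and Oakfield together hold 10% + 74% = 84% of Ironvale, so Hana controls Ironvale.

Yes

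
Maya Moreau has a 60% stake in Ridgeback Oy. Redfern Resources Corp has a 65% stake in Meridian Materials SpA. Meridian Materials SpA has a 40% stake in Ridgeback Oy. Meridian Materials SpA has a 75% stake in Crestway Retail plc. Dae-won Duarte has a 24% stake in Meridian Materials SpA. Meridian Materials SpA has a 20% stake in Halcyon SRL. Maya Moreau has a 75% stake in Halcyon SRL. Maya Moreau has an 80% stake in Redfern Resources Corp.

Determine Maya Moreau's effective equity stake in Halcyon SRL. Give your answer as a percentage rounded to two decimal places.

Maya reaches Halcyon along 2 paths.
Via Redfern → Meridian: 80% × 65% × 20% = 10.4%.
Direct stake: 75% = 75%.
Total: 10.4% + 75% = 85.4%.
Rounded: 85.40%.

85.40%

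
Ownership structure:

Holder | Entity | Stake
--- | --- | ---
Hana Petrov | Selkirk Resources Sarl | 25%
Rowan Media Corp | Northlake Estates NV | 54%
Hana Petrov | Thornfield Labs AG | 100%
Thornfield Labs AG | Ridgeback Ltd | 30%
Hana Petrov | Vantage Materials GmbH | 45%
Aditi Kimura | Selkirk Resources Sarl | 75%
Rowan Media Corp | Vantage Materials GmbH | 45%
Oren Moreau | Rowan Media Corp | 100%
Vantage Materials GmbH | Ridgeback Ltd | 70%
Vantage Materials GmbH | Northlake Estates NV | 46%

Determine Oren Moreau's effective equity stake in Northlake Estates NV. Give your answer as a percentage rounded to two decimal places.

Oren reaches Northlake along 2 paths.
Via Rowan → Vantage: 100% × 45% × 46% = 20.7%.
Via Rowan: 100% × 54% = 54%.
Total: 20.7% + 54% = 74.7%.
Rounded: 74.70%.

74.70%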